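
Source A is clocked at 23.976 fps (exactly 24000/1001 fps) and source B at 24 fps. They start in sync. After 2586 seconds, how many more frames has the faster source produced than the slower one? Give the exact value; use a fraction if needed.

A emits 24000/1001 × 2586 = 62064000/1001 frames; B emits 24 × 2586 = 62064.
Difference = 62064/1001 frames (≈ 62.0020); B is ahead of A.

62064/1001 frames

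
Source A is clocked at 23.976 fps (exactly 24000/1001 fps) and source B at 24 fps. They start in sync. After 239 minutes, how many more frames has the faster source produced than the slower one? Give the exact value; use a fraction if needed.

344160/1001 frames

239 min = 14340 s.
A emits 24000/1001 × 14340 = 344160000/1001 frames; B emits 24 × 14340 = 344160.
Difference = 344160/1001 frames (≈ 343.8162); B is ahead of A.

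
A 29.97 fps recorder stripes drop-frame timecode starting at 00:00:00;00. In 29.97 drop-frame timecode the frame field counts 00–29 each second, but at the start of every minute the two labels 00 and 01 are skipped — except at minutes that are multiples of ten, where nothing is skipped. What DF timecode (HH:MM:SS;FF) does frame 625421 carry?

05:47:48;07

Each 10-minute DF block holds 10 × 60 × 30 − 9 × 2 = 17982 frames. 625421 ÷ 17982 → 34 full blocks, remainder 14033.
Within the partial block the first minute is 1800 frames and each further minute 1798, so 7 further minute boundaries passed. Total skipped labels = 18 × 34 + 2 × 7 = 626.
Non-drop label index = 625421 + 626 = 626047; at 30 labels/s that is 05:47:48:07, i.e. DF 05:47:48;07.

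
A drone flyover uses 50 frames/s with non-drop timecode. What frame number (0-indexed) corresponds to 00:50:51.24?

152574

Total seconds to the label: (0 × 3600 + 50 × 60 + 51) = 3051.
Frame index = 3051 × 50 + 24 = 152574.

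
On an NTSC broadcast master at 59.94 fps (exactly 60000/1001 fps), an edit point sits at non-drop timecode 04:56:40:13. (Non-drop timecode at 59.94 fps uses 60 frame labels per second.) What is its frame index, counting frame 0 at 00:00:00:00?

frame 1068013

Total seconds to the label: (4 × 3600 + 56 × 60 + 40) = 17800.
Frame index = 17800 × 60 + 13 = 1068013.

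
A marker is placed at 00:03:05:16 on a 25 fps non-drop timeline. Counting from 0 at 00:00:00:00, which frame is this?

Total seconds to the label: (0 × 3600 + 3 × 60 + 5) = 185.
Frame index = 185 × 25 + 16 = 4641.

4641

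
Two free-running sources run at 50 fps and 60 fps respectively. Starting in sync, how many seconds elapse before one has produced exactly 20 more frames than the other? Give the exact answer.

The gap grows by |60 − 50| = 10 frames per second.
Time for a 20-frame gap: 20 ÷ (10) = 2 s.

2 seconds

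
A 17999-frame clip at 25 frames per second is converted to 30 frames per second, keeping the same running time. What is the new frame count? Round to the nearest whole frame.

Frames at target rate = 17999 × (30) / (25) = 107994/5 ≈ 21598.800.
Nearest whole frame: 21599.

21599 frames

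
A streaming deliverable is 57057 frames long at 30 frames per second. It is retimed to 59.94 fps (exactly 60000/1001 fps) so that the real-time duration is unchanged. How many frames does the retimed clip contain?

114000 frames

Target frames = source frames × (target rate / source rate) = 57057 × (60000/1001)/(30) = 57057 × 2000/1001 = 114000.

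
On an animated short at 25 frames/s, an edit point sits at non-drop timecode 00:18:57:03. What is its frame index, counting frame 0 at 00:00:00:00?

Total seconds to the label: (0 × 3600 + 18 × 60 + 57) = 1137.
Frame index = 1137 × 25 + 3 = 28428.

frame 28428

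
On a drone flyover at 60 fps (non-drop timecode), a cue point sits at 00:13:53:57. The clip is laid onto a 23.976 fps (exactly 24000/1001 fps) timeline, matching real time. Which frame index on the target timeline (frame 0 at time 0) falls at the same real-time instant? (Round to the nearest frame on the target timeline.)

frame 19995

Source frame index: (0×3600 + 13×60 + 53) × 60 + 57 = 50037.
Real time: 50037 / (60) = 16679/20 s.
Target frame: (16679/20) × (24000/1001) = 1539600/77 ≈ 19994.805 → 19995.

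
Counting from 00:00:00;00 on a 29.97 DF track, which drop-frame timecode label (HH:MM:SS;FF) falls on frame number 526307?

Each 10-minute DF block holds 10 × 60 × 30 − 9 × 2 = 17982 frames. 526307 ÷ 17982 → 29 full blocks, remainder 4829.
Within the partial block the first minute is 1800 frames and each further minute 1798, so 2 further minute boundaries passed. Total skipped labels = 18 × 29 + 2 × 2 = 526.
Non-drop label index = 526307 + 526 = 526833; at 30 labels/s that is 04:52:41:03, i.e. DF 04:52:41;03.

04:52:41;03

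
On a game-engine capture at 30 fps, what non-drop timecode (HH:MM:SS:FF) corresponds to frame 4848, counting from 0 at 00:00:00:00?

4848 ÷ 30 = 161 full seconds, remainder 18 frames.
161 s = 0 h 2 min 41 s.
Timecode: 00:02:41:18.

00:02:41:18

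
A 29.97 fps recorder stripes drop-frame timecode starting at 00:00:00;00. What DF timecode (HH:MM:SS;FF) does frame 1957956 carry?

18:08:50;16

Each 10-minute DF block holds 10 × 60 × 30 − 9 × 2 = 17982 frames. 1957956 ÷ 17982 → 108 full blocks, remainder 15900.
Within the partial block the first minute is 1800 frames and each further minute 1798, so 8 further minute boundaries passed. Total skipped labels = 18 × 108 + 2 × 8 = 1960.
Non-drop label index = 1957956 + 1960 = 1959916; at 30 labels/s that is 18:08:50:16, i.e. DF 18:08:50;16.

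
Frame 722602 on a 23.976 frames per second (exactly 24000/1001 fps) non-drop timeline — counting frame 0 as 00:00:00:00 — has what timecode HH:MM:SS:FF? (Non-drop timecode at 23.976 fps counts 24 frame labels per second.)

722602 ÷ 24 = 30108 full seconds, remainder 10 frames.
30108 s = 8 h 21 min 48 s.
Timecode: 08:21:48:10.

08:21:48:10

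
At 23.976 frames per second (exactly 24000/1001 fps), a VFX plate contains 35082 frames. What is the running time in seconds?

1463.21175 seconds

Running time = 35082 / (24000/1001) = 1463.21175 s.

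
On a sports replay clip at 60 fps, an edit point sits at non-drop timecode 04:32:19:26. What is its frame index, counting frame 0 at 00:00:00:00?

Total seconds to the label: (4 × 3600 + 32 × 60 + 19) = 16339.
Frame index = 16339 × 60 + 26 = 980366.

980366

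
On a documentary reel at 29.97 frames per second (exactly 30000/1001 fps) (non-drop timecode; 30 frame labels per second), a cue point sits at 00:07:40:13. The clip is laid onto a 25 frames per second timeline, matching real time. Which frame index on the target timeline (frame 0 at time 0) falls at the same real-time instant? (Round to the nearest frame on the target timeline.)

Source frame index: (0×3600 + 7×60 + 40) × 30 + 13 = 13813.
Real time: 13813 / (30000/1001) = 13826813/30000 s.
Target frame: (13826813/30000) × (25) = 13826813/1200 ≈ 11522.344 → 11522.

frame 11522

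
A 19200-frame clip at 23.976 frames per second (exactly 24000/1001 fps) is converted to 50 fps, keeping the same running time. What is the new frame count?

40040 frames

Target frames = source frames × (target rate / source rate) = 19200 × (50)/(24000/1001) = 19200 × 1001/480 = 40040.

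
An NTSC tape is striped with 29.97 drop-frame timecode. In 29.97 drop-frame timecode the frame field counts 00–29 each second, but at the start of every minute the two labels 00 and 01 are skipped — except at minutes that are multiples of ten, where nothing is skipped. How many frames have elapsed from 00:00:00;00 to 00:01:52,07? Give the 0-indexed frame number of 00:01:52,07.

Complete 10-minute blocks: 0, each 17982 frames → 0.
Remaining 1 whole minute in the current block: 1800 + 0 × 1798 = 1800 frames.
Within the current minute: 52 × 30 + 7 − 2 = 1565 (labels ;00/;01 skipped at this minute). Total = 0 + 1800 + 1565 = 3365.

3365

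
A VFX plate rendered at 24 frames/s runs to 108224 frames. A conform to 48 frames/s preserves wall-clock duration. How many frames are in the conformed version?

216448 frames

Target frames = source frames × (target rate / source rate) = 108224 × (48)/(24) = 108224 × 2 = 216448.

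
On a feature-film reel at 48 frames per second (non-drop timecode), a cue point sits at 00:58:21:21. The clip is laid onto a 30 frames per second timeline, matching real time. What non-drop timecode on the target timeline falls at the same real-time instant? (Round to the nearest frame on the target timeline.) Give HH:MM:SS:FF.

Source frame index: (0×3600 + 58×60 + 21) × 48 + 21 = 168069.
Real time: 168069 / (48) = 56023/16 s.
Target frame: (56023/16) × (30) = 840345/8 ≈ 105043.125 → 105043.
At 30 labels/s: frame 105043 → 00:58:21:13.

00:58:21:13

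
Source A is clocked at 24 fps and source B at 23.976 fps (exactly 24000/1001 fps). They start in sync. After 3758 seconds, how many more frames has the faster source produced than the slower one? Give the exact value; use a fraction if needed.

90192/1001 frames

A emits 24 × 3758 = 90192 frames; B emits 24000/1001 × 3758 = 90192000/1001.
Difference = 90192/1001 frames (≈ 90.1019); B is behind A.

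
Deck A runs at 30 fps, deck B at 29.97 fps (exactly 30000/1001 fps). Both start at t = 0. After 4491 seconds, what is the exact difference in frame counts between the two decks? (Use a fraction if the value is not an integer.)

A emits 30 × 4491 = 134730 frames; B emits 30000/1001 × 4491 = 134730000/1001.
Difference = 134730/1001 frames (≈ 134.5954); B is behind A.

134730/1001 frames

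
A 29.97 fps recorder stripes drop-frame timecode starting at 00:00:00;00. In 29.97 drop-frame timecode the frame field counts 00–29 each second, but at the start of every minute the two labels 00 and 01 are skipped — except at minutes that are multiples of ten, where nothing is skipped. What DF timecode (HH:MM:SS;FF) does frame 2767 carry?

Ten DF minutes hold 17982 frames, so frame 2767 lies in block 0 (frames 0–17981) with 2767 frames into that block.
The block's first minute is 1800 frames and the rest 1798 each; 2767 frames reaches minute 1, so 0 × 18 + 1 × 2 = 2 labels have been skipped so far.
Adding those back, label number 2767 + 2 = 2769 at 30 labels/s is 92 s + 9 f = 0 h 1 min 32 s frame 9, i.e. 00:01:32;09.

00:01:32;09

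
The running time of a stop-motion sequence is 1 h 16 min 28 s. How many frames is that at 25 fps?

114700 frames

1 h 16 min 28 s = 4588 s.
Frames = 4588 × 25 = 114700.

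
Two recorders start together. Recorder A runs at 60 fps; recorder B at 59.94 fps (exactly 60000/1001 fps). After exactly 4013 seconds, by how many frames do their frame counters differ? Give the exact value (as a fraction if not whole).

240780/1001 frames

A emits 60 × 4013 = 240780 frames; B emits 60000/1001 × 4013 = 240780000/1001.
Difference = 240780/1001 frames (≈ 240.5395); B is behind A.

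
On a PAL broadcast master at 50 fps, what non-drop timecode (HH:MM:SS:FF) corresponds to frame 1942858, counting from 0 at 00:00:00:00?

10:47:37:08

1942858 ÷ 50 = 38857 full seconds, remainder 8 frames.
38857 s = 10 h 47 min 37 s.
Timecode: 10:47:37:08.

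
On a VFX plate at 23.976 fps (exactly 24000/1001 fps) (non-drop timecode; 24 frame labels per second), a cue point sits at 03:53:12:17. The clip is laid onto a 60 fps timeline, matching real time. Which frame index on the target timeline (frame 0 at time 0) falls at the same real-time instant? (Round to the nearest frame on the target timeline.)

frame 840402

Source frame index: (3×3600 + 53×60 + 12) × 24 + 17 = 335825.
Real time: 335825 / (24000/1001) = 13446433/960 s.
Target frame: (13446433/960) × (60) = 13446433/16 ≈ 840402.062 → 840402.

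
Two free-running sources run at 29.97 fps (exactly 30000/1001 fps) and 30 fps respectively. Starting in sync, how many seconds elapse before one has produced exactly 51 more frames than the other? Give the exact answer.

1701.7 seconds

The gap grows by |30 − 30000/1001| = 30/1001 frames per second.
Time for a 51-frame gap: 51 ÷ (30/1001) = 1701.7 s.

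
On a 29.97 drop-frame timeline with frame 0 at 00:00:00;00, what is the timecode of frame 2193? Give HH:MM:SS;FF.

00:01:13;05

Ten DF minutes hold 17982 frames, so frame 2193 lies in block 0 (frames 0–17981) with 2193 frames into that block.
The block's first minute is 1800 frames and the rest 1798 each; 2193 frames reaches minute 1, so 0 × 18 + 1 × 2 = 2 labels have been skipped so far.
Adding those back, label number 2193 + 2 = 2195 at 30 labels/s is 73 s + 5 f = 0 h 1 min 13 s frame 5, i.e. 00:01:13;05.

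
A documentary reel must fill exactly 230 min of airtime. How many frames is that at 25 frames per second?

345000 frames

230 min = 13800 s.
Frames = 13800 × 25 = 345000.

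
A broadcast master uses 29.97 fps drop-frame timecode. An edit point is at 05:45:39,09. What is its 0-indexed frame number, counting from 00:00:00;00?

Complete 10-minute blocks: 34, each 17982 frames → 611388.
Remaining 5 whole minutes in the current block: 1800 + 4 × 1798 = 8992 frames.
Within the current minute: 39 × 30 + 9 − 2 = 1177 (labels ;00/;01 skipped at this minute). Total = 611388 + 8992 + 1177 = 621557.

621557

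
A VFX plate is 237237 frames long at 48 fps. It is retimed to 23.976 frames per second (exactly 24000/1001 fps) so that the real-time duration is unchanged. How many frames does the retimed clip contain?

Target frames = source frames × (target rate / source rate) = 237237 × (24000/1001)/(48) = 237237 × 500/1001 = 118500.

118500 frames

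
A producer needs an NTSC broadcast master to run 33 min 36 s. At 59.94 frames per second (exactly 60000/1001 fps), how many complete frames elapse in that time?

33 min 36 s = 2016 s.
Frames = 2016 × 60000/1001 = 17280000/143 ≈ 120839.1608.
Complete frames: 120839.

120839 frames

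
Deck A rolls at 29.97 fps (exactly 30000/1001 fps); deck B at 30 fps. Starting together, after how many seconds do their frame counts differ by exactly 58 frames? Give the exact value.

The gap grows by |30 − 30000/1001| = 30/1001 frames per second.
Time for a 58-frame gap: 58 ÷ (30/1001) = 29029/15 s.

29029/15 seconds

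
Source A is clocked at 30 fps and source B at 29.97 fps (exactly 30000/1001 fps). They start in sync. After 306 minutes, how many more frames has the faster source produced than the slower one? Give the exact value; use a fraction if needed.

306 min = 18360 s.
A emits 30 × 18360 = 550800 frames; B emits 30000/1001 × 18360 = 550800000/1001.
Difference = 550800/1001 frames (≈ 550.2498); B is behind A.

550800/1001 frames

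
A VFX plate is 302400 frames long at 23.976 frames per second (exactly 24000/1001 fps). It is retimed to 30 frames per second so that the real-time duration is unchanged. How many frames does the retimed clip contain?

Target frames = source frames × (target rate / source rate) = 302400 × (30)/(24000/1001) = 302400 × 1001/800 = 378378.

378378 frames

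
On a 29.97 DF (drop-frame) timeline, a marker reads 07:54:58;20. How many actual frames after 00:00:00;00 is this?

854106

Complete 10-minute blocks: 47, each 17982 frames → 845154.
Remaining 4 whole minutes in the current block: 1800 + 3 × 1798 = 7194 frames.
Within the current minute: 58 × 30 + 20 − 2 = 1758 (labels ;00/;01 skipped at this minute). Total = 845154 + 7194 + 1758 = 854106.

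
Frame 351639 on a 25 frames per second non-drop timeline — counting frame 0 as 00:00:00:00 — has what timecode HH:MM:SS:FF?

03:54:25:14

351639 ÷ 25 = 14065 full seconds, remainder 14 frames.
14065 s = 3 h 54 min 25 s.
Timecode: 03:54:25:14.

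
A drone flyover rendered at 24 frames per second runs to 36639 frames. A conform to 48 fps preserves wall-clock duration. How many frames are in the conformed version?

73278 frames

Frames at target rate = 36639 × (48) / (24) = 73278.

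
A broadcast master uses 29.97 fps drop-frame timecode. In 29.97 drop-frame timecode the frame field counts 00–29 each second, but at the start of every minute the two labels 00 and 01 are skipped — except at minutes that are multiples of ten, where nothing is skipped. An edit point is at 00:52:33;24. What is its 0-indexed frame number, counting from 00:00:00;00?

As if non-drop at 30 labels/s: (0 × 3600 + 52 × 60 + 33) × 30 + 24 = 94614.
Minute boundaries passed: 52; those not divisible by 10: 52 − 5 = 47; dropped labels = 2 × 47 = 94.
Actual frame index = 94614 − 94 = 94520.

94520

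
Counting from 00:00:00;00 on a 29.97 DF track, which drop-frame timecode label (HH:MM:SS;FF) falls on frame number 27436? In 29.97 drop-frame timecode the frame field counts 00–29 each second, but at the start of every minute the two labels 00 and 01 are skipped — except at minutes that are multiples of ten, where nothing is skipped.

Each 10-minute DF block holds 10 × 60 × 30 − 9 × 2 = 17982 frames. 27436 ÷ 17982 → 1 full block, remainder 9454.
Within the partial block the first minute is 1800 frames and each further minute 1798, so 5 further minute boundaries passed. Total skipped labels = 18 × 1 + 2 × 5 = 28.
Non-drop label index = 27436 + 28 = 27464; at 30 labels/s that is 00:15:15:14, i.e. DF 00:15:15;14.

00:15:15;14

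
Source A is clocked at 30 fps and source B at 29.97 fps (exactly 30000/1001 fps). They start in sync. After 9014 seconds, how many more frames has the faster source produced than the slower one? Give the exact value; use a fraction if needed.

A emits 30 × 9014 = 270420 frames; B emits 30000/1001 × 9014 = 270420000/1001.
Difference = 270420/1001 frames (≈ 270.1499); B is behind A.

270420/1001 frames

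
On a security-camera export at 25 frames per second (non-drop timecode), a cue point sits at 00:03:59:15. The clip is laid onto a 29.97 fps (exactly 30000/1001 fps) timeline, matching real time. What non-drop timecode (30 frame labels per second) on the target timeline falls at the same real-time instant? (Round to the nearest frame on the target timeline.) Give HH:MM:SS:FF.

00:03:59:11

Source frame index: (0×3600 + 3×60 + 59) × 25 + 15 = 5990.
Real time: 5990 / (25) = 1198/5 s.
Target frame: (1198/5) × (30000/1001) = 7188000/1001 ≈ 7180.819 → 7181.
At 30 labels/s: frame 7181 → 00:03:59:11.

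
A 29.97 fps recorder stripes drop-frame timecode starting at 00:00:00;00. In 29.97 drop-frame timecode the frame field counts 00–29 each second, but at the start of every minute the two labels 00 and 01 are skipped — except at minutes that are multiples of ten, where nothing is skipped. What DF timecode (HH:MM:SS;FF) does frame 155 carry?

00:00:05;05

Ten DF minutes hold 17982 frames, so frame 155 lies in block 0 (frames 0–17981) with 155 frames into that block.
The block's first minute is 1800 frames and the rest 1798 each; 155 frames reaches minute 0, so 0 × 18 + 0 × 2 = 0 labels have been skipped so far.
Adding those back, label number 155 + 0 = 155 at 30 labels/s is 5 s + 5 f = 0 h 0 min 5 s frame 5, i.e. 00:00:05;05.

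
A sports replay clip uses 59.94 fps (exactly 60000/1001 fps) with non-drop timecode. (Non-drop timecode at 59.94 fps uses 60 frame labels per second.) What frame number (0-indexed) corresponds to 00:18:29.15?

Total seconds to the label: (0 × 3600 + 18 × 60 + 29) = 1109.
Frame index = 1109 × 60 + 15 = 66555.

frame 66555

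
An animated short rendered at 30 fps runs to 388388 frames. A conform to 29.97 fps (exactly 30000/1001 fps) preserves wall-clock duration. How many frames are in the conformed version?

Target frames = source frames × (target rate / source rate) = 388388 × (30000/1001)/(30) = 388388 × 1000/1001 = 388000.

388000 frames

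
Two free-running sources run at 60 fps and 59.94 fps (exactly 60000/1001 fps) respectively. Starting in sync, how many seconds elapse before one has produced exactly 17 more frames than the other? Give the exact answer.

The gap grows by |60000/1001 − 60| = 60/1001 frames per second.
Time for a 17-frame gap: 17 ÷ (60/1001) = 17017/60 s.

17017/60 seconds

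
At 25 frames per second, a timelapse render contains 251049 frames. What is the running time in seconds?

10041.96 seconds

Running time = 251049 / (25) = 10041.96 s.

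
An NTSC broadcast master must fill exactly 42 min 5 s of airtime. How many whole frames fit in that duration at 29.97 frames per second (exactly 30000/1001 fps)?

75674 frames

42 min 5 s = 2525 s.
Frames = 2525 × 30000/1001 = 75750000/1001 ≈ 75674.3257.
Complete frames: 75674.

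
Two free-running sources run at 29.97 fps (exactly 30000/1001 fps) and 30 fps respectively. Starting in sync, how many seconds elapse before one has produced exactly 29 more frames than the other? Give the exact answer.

29029/30 seconds

The gap grows by |30 − 30000/1001| = 30/1001 frames per second.
Time for a 29-frame gap: 29 ÷ (30/1001) = 29029/30 s.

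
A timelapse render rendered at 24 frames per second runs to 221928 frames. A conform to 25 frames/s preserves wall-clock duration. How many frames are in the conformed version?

Target frames = source frames × (target rate / source rate) = 221928 × (25)/(24) = 221928 × 25/24 = 231175.

231175 frames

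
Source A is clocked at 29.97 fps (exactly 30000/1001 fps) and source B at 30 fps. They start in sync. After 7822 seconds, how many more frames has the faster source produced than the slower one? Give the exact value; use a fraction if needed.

234660/1001 frames

A emits 30000/1001 × 7822 = 234660000/1001 frames; B emits 30 × 7822 = 234660.
Difference = 234660/1001 frames (≈ 234.4256); B is ahead of A.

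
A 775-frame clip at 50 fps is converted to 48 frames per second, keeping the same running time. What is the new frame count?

744 frames

Target frames = source frames × (target rate / source rate) = 775 × (48)/(50) = 775 × 24/25 = 744.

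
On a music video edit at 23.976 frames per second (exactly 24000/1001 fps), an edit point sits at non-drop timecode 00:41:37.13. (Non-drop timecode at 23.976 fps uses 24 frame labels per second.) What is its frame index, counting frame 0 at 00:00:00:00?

59941

Total seconds to the label: (0 × 3600 + 41 × 60 + 37) = 2497.
Frame index = 2497 × 24 + 13 = 59941.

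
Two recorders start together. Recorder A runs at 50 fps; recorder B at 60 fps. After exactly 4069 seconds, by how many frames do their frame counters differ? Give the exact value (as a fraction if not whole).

A emits 50 × 4069 = 203450 frames; B emits 60 × 4069 = 244140.
Difference = 40690 frames; B is ahead of A.

40690 frames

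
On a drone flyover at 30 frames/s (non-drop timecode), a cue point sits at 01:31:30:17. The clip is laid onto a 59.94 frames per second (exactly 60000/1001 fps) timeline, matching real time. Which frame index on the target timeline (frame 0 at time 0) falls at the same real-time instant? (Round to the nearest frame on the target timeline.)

frame 329105

Source frame index: (1×3600 + 31×60 + 30) × 30 + 17 = 164717.
Real time: 164717 / (30) = 164717/30 s.
Target frame: (164717/30) × (60000/1001) = 47062000/143 ≈ 329104.895 → 329105.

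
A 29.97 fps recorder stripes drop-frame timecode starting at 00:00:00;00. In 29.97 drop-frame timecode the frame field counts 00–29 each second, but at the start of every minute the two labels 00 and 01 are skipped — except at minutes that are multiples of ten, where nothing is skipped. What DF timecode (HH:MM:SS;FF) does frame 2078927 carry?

19:16:06;29

Ten DF minutes hold 17982 frames, so frame 2078927 lies in block 115 (frames 2067930–2085911) with 10997 frames into that block.
The block's first minute is 1800 frames and the rest 1798 each; 10997 frames reaches minute 6, so 115 × 18 + 6 × 2 = 2082 labels have been skipped so far.
Adding those back, label number 2078927 + 2082 = 2081009 at 30 labels/s is 69366 s + 29 f = 19 h 16 min 6 s frame 29, i.e. 19:16:06;29.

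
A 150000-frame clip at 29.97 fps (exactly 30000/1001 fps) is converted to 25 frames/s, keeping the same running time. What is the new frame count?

Target frames = source frames × (target rate / source rate) = 150000 × (25)/(30000/1001) = 150000 × 1001/1200 = 125125.

125125 frames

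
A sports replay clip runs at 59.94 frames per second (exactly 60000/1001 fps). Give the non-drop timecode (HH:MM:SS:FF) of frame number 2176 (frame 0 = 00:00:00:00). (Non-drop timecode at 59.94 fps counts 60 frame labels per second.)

00:00:36:16

2176 ÷ 60 = 36 full seconds, remainder 16 frames.
36 s = 0 h 0 min 36 s.
Timecode: 00:00:36:16.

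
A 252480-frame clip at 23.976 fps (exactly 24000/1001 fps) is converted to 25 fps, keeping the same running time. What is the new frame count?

263263 frames

Target frames = source frames × (target rate / source rate) = 252480 × (25)/(24000/1001) = 252480 × 1001/960 = 263263.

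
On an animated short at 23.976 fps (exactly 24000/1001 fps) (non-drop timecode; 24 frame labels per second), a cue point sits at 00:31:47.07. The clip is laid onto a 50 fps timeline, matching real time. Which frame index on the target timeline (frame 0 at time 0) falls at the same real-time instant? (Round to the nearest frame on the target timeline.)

Source frame index: (0×3600 + 31×60 + 47) × 24 + 7 = 45775.
Real time: 45775 / (24000/1001) = 1832831/960 s.
Target frame: (1832831/960) × (50) = 9164155/96 ≈ 95459.948 → 95460.

frame 95460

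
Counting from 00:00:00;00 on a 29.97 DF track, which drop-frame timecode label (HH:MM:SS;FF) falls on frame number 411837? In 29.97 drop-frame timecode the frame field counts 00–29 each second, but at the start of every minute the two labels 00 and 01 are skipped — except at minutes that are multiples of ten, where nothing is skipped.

03:49:01;21

Ten DF minutes hold 17982 frames, so frame 411837 lies in block 22 (frames 395604–413585) with 16233 frames into that block.
The block's first minute is 1800 frames and the rest 1798 each; 16233 frames reaches minute 9, so 22 × 18 + 9 × 2 = 414 labels have been skipped so far.
Adding those back, label number 411837 + 414 = 412251 at 30 labels/s is 13741 s + 21 f = 3 h 49 min 1 s frame 21, i.e. 03:49:01;21.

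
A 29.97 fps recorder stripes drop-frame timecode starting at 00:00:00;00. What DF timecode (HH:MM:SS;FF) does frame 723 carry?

Ten DF minutes hold 17982 frames, so frame 723 lies in block 0 (frames 0–17981) with 723 frames into that block.
The block's first minute is 1800 frames and the rest 1798 each; 723 frames reaches minute 0, so 0 × 18 + 0 × 2 = 0 labels have been skipped so far.
Adding those back, label number 723 + 0 = 723 at 30 labels/s is 24 s + 3 f = 0 h 0 min 24 s frame 3, i.e. 00:00:24;03.

00:00:24;03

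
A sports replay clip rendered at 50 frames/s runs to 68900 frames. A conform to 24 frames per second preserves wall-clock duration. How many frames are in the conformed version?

33072 frames

Target frames = source frames × (target rate / source rate) = 68900 × (24)/(50) = 68900 × 12/25 = 33072.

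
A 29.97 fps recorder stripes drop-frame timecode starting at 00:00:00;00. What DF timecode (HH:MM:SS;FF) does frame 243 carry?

Ten DF minutes hold 17982 frames, so frame 243 lies in block 0 (frames 0–17981) with 243 frames into that block.
The block's first minute is 1800 frames and the rest 1798 each; 243 frames reaches minute 0, so 0 × 18 + 0 × 2 = 0 labels have been skipped so far.
Adding those back, label number 243 + 0 = 243 at 30 labels/s is 8 s + 3 f = 0 h 0 min 8 s frame 3, i.e. 00:00:08;03.

00:00:08;03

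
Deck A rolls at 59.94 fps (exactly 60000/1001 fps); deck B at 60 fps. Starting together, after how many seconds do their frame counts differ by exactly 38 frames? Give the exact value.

The gap grows by |60 − 60000/1001| = 60/1001 frames per second.
Time for a 38-frame gap: 38 ÷ (60/1001) = 19019/30 s.

19019/30 seconds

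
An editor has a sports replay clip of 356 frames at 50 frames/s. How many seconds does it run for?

7.12 seconds

Running time = 356 / (50) = 7.12 s.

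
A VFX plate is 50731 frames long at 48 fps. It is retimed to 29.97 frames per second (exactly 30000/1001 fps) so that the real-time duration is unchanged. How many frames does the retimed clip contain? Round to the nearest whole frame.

31675 frames

Frames at target rate = 50731 × (30000/1001) / (48) = 31706875/1001 ≈ 31675.200.
Nearest whole frame: 31675.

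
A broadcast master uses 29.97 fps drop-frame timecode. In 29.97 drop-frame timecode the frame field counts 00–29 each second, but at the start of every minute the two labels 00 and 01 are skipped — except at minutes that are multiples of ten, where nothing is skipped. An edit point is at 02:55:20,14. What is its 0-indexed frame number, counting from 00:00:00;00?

315298

As if non-drop at 30 labels/s: (2 × 3600 + 55 × 60 + 20) × 30 + 14 = 315614.
Minute boundaries passed: 175; those not divisible by 10: 175 − 17 = 158; dropped labels = 2 × 158 = 316.
Actual frame index = 315614 − 316 = 315298.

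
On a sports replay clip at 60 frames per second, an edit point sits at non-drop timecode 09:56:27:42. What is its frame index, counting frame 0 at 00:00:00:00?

frame 2147262

Total seconds to the label: (9 × 3600 + 56 × 60 + 27) = 35787.
Frame index = 35787 × 60 + 42 = 2147262.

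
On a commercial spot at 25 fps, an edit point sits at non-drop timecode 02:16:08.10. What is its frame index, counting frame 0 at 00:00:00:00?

204210

Total seconds to the label: (2 × 3600 + 16 × 60 + 8) = 8168.
Frame index = 8168 × 25 + 10 = 204210.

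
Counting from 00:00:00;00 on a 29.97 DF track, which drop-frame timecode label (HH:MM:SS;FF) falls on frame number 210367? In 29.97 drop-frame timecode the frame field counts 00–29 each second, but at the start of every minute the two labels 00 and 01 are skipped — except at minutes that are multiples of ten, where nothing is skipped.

Ten DF minutes hold 17982 frames, so frame 210367 lies in block 11 (frames 197802–215783) with 12565 frames into that block.
The block's first minute is 1800 frames and the rest 1798 each; 12565 frames reaches minute 6, so 11 × 18 + 6 × 2 = 210 labels have been skipped so far.
Adding those back, label number 210367 + 210 = 210577 at 30 labels/s is 7019 s + 7 f = 1 h 56 min 59 s frame 7, i.e. 01:56:59;07.

01:56:59;07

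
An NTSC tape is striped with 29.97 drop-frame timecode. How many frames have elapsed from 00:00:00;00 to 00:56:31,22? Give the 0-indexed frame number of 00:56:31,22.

Complete 10-minute blocks: 5, each 17982 frames → 89910.
Remaining 6 whole minutes in the current block: 1800 + 5 × 1798 = 10790 frames.
Within the current minute: 31 × 30 + 22 − 2 = 950 (labels ;00/;01 skipped at this minute). Total = 89910 + 10790 + 950 = 101650.

101650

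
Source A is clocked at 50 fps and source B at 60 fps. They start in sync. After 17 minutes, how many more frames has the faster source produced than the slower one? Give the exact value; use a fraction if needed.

10200 frames

17 min = 1020 s.
A emits 50 × 1020 = 51000 frames; B emits 60 × 1020 = 61200.
Difference = 10200 frames; B is ahead of A.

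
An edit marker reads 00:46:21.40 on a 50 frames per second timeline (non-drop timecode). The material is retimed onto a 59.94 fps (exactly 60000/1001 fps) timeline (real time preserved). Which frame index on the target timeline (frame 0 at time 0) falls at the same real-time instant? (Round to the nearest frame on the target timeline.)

frame 166741

Source frame index: (0×3600 + 46×60 + 21) × 50 + 40 = 139090.
Real time: 139090 / (50) = 13909/5 s.
Target frame: (13909/5) × (60000/1001) = 23844000/143 ≈ 166741.259 → 166741.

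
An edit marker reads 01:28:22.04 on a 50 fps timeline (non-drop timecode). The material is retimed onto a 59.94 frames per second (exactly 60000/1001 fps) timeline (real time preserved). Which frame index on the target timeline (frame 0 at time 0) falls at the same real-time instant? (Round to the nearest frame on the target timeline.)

Source frame index: (1×3600 + 28×60 + 22) × 50 + 4 = 265104.
Real time: 265104 / (50) = 132552/25 s.
Target frame: (132552/25) × (60000/1001) = 45446400/143 ≈ 317806.993 → 317807.

frame 317807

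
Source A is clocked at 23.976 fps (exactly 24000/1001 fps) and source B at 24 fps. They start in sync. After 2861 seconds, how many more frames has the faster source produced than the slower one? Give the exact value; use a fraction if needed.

A emits 24000/1001 × 2861 = 68664000/1001 frames; B emits 24 × 2861 = 68664.
Difference = 68664/1001 frames (≈ 68.5954); B is ahead of A.

68664/1001 frames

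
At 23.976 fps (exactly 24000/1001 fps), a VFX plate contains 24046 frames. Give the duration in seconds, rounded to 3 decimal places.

Running time = 24046 × 1001/24000 = 12035023/12000 s ≈ 1002.919 s.

1002.919 seconds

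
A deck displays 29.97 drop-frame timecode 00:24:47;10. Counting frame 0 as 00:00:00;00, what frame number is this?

44576

Complete 10-minute blocks: 2, each 17982 frames → 35964.
Remaining 4 whole minutes in the current block: 1800 + 3 × 1798 = 7194 frames.
Within the current minute: 47 × 30 + 10 − 2 = 1418 (labels ;00/;01 skipped at this minute). Total = 35964 + 7194 + 1418 = 44576.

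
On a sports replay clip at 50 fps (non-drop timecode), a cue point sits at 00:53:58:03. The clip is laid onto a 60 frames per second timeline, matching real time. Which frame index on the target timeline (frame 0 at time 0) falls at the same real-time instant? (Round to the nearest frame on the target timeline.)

Source frame index: (0×3600 + 53×60 + 58) × 50 + 3 = 161903.
Real time: 161903 / (50) = 161903/50 s.
Target frame: (161903/50) × (60) = 971418/5 ≈ 194283.600 → 194284.

frame 194284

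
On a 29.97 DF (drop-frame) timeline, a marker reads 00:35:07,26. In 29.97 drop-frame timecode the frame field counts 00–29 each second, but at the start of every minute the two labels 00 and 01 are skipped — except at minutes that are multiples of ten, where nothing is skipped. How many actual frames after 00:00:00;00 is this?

63172

As if non-drop at 30 labels/s: (0 × 3600 + 35 × 60 + 7) × 30 + 26 = 63236.
Minute boundaries passed: 35; those not divisible by 10: 35 − 3 = 32; dropped labels = 2 × 32 = 64.
Actual frame index = 63236 − 64 = 63172.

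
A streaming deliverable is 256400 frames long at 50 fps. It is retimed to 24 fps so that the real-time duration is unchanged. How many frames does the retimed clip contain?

Target frames = source frames × (target rate / source rate) = 256400 × (24)/(50) = 256400 × 12/25 = 123072.

123072 frames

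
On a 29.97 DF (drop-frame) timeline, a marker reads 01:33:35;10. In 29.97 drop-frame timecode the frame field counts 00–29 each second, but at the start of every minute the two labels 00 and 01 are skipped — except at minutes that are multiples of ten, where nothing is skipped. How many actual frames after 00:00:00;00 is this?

Complete 10-minute blocks: 9, each 17982 frames → 161838.
Remaining 3 whole minutes in the current block: 1800 + 2 × 1798 = 5396 frames.
Within the current minute: 35 × 30 + 10 − 2 = 1058 (labels ;00/;01 skipped at this minute). Total = 161838 + 5396 + 1058 = 168292.

168292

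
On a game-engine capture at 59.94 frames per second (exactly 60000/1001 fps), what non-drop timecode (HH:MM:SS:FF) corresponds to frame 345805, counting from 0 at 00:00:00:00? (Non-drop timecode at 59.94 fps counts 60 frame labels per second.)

345805 ÷ 60 = 5763 full seconds, remainder 25 frames.
5763 s = 1 h 36 min 3 s.
Timecode: 01:36:03:25.

01:36:03:25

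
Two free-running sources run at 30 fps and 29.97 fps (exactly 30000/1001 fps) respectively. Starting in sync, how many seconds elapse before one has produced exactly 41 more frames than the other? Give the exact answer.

41041/30 seconds

The gap grows by |30000/1001 − 30| = 30/1001 frames per second.
Time for a 41-frame gap: 41 ÷ (30/1001) = 41041/30 s.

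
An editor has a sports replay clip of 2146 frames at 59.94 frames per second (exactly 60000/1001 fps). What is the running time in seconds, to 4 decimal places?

35.8024 seconds

Running time = 2146 × 1001/60000 = 1074073/30000 s ≈ 35.8024 s.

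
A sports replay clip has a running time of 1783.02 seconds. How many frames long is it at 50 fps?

Frames = 1783.02 × 50 = 89151.

89151 frames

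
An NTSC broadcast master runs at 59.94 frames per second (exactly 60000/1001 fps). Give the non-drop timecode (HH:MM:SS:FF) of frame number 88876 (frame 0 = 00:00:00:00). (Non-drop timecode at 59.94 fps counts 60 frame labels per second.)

88876 ÷ 60 = 1481 full seconds, remainder 16 frames.
1481 s = 0 h 24 min 41 s.
Timecode: 00:24:41:16.

00:24:41:16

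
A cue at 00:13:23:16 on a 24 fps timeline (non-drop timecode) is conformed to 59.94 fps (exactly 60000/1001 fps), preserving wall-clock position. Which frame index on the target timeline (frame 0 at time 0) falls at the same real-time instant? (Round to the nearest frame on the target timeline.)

Source frame index: (0×3600 + 13×60 + 23) × 24 + 16 = 19288.
Real time: 19288 / (24) = 2411/3 s.
Target frame: (2411/3) × (60000/1001) = 48220000/1001 ≈ 48171.828 → 48172.

frame 48172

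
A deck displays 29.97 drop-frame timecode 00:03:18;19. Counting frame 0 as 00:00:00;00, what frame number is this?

Complete 10-minute blocks: 0, each 17982 frames → 0.
Remaining 3 whole minutes in the current block: 1800 + 2 × 1798 = 5396 frames.
Within the current minute: 18 × 30 + 19 − 2 = 557 (labels ;00/;01 skipped at this minute). Total = 0 + 5396 + 557 = 5953.

5953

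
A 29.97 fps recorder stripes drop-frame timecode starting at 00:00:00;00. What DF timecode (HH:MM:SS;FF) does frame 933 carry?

Ten DF minutes hold 17982 frames, so frame 933 lies in block 0 (frames 0–17981) with 933 frames into that block.
The block's first minute is 1800 frames and the rest 1798 each; 933 frames reaches minute 0, so 0 × 18 + 0 × 2 = 0 labels have been skipped so far.
Adding those back, label number 933 + 0 = 933 at 30 labels/s is 31 s + 3 f = 0 h 0 min 31 s frame 3, i.e. 00:00:31;03.

00:00:31;03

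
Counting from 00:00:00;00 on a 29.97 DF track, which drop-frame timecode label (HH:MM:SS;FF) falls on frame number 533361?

Each 10-minute DF block holds 10 × 60 × 30 − 9 × 2 = 17982 frames. 533361 ÷ 17982 → 29 full blocks, remainder 11883.
Within the partial block the first minute is 1800 frames and each further minute 1798, so 6 further minute boundaries passed. Total skipped labels = 18 × 29 + 2 × 6 = 534.
Non-drop label index = 533361 + 534 = 533895; at 30 labels/s that is 04:56:36:15, i.e. DF 04:56:36;15.

04:56:36;15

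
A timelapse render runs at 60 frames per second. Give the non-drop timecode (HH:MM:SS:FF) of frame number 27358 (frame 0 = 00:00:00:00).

27358 ÷ 60 = 455 full seconds, remainder 58 frames.
455 s = 0 h 7 min 35 s.
Timecode: 00:07:35:58.

00:07:35:58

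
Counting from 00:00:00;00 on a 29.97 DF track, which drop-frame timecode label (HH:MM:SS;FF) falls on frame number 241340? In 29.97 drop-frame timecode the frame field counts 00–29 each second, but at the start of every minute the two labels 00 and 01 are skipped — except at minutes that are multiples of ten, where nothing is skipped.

Each 10-minute DF block holds 10 × 60 × 30 − 9 × 2 = 17982 frames. 241340 ÷ 17982 → 13 full blocks, remainder 7574.
Within the partial block the first minute is 1800 frames and each further minute 1798, so 4 further minute boundaries passed. Total skipped labels = 18 × 13 + 2 × 4 = 242.
Non-drop label index = 241340 + 242 = 241582; at 30 labels/s that is 02:14:12:22, i.e. DF 02:14:12;22.

02:14:12;22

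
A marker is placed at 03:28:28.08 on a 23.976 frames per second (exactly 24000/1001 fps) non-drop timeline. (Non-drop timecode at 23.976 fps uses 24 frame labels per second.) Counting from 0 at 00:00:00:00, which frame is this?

300200

Total seconds to the label: (3 × 3600 + 28 × 60 + 28) = 12508.
Frame index = 12508 × 24 + 8 = 300200.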